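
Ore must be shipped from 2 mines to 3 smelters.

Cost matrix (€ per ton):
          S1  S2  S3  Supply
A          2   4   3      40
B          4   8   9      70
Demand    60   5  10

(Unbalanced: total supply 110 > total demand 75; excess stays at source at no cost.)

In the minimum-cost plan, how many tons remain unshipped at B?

35

An optimal plan:
  A→S1: 25 × €2 = €50
  A→S2: 5 × €4 = €20
  A→S3: 10 × €3 = €30
  B→S1: 35 × €4 = €140
Total cost = €240.
B ships 35 of its 70, leaving 35.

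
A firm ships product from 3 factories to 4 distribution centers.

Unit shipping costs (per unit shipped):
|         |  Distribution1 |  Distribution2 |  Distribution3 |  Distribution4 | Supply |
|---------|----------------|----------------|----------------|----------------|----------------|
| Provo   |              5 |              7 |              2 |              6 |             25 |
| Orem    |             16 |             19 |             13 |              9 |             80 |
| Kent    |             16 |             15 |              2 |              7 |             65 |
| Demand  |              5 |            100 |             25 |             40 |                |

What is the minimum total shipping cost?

1930

An optimal shipping plan:
  Provo to Distribution2: 25 pallets
  Orem to Distribution1: 5 pallets
  Orem to Distribution2: 35 pallets
  Orem to Distribution4: 40 pallets
  Kent to Distribution2: 40 pallets
  Kent to Distribution3: 25 pallets
Total cost = 1930.
(Supply check: Provo ships 25; Orem ships 80; Kent ships 65.)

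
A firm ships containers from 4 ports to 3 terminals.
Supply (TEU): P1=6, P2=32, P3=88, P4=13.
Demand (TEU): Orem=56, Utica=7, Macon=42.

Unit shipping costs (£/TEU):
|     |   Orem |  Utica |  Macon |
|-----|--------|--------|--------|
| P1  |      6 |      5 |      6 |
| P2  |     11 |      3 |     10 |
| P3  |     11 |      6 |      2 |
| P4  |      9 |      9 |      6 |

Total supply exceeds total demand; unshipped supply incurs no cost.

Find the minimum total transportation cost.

665

One minimum-cost allocation:
  P1–Orem: 6 × £6 = £36
  P2–Utica: 7 × £3 = £21
  P3–Orem: 37 × £11 = £407
  P3–Macon: 42 × £2 = £84
  P4–Orem: 13 × £9 = £117
Total = 36 + 21 + 407 + 84 + 117 = £665.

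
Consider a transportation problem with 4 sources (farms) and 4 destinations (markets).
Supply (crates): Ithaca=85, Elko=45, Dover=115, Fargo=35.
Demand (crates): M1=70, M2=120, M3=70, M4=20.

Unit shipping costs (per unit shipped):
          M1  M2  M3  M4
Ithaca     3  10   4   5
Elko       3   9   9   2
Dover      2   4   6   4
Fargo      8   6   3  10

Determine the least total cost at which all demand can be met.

990

An optimal shipping plan:
  Ithaca→M1: 45 × 3 = 135
  Ithaca→M3: 40 × 4 = 160
  Elko→M1: 25 × 3 = 75
  Elko→M4: 20 × 2 = 40
  Dover→M2: 115 × 4 = 460
  Fargo→M2: 5 × 6 = 30
  Fargo→M3: 30 × 3 = 90
Total = 135 + 160 + 75 + 40 + 460 + 30 + 90 = 990.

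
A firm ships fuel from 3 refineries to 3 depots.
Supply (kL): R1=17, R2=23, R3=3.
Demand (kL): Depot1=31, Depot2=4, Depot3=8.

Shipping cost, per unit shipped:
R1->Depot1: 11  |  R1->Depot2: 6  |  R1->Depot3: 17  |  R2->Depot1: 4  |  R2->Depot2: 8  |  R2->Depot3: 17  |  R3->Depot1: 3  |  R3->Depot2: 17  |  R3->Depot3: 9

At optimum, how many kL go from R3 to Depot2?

The minimum-cost plan:
  R1–Depot1: 5 kL
  R1–Depot2: 4 kL
  R1–Depot3: 8 kL
  R2–Depot1: 23 kL
  R3–Depot1: 3 kL
Total cost = 316.
The route R3→Depot2 is not used.

0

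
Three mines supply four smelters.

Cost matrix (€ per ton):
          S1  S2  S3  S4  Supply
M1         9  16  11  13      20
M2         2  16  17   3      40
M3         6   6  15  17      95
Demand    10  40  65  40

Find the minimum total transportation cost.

1315

Optimal allocation:
  M1 to S3: 20 × €11 = €220
  M2 to S4: 40 × €3 = €120
  M3 to S1: 10 × €6 = €60
  M3 to S2: 40 × €6 = €240
  M3 to S3: 45 × €15 = €675
Total = 220 + 120 + 60 + 240 + 675 = €1315.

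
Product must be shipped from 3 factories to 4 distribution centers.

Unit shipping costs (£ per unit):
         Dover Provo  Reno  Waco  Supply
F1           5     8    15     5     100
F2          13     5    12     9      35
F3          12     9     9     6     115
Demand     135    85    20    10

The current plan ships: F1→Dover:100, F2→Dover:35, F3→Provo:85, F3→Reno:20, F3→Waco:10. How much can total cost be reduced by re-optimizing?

175

Current plan cost = 100·5 + 35·13 + 85·9 + 20·9 + 10·6 = £1960.
Optimal plan:
  F1–Dover: 100 pallets
  F2–Provo: 35 pallets
  F3–Dover: 35 pallets
  F3–Provo: 50 pallets
  F3–Reno: 20 pallets
  F3–Waco: 10 pallets
Optimal cost = £1785.
Saving = 1960 − 1785 = £175.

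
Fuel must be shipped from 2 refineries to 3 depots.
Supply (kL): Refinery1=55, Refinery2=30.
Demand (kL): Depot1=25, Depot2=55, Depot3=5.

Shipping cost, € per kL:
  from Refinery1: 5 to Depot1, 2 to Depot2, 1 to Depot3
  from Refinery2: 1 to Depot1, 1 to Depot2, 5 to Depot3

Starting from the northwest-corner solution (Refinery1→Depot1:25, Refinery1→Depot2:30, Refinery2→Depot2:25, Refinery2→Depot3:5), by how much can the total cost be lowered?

Current plan cost = 25·5 + 30·2 + 25·1 + 5·5 = €235.
Optimal plan:
  Refinery1 to Depot2: 50 kL
  Refinery1 to Depot3: 5 kL
  Refinery2 to Depot1: 25 kL
  Refinery2 to Depot2: 5 kL
Optimal cost = €135.
Saving = 235 − 135 = €100.

100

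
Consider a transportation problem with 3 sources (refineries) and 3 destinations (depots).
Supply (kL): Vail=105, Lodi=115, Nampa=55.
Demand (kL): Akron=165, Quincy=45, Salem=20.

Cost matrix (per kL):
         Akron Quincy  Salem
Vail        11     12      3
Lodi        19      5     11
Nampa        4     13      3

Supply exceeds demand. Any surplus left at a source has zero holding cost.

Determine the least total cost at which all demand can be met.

1915

One minimum-cost allocation:
  Vail→Akron: 85 kL
  Vail→Salem: 20 kL
  Lodi→Akron: 25 kL
  Lodi→Quincy: 45 kL
  Nampa→Akron: 55 kL
Total cost = 1915.
(Supply check: Vail ships 105; Lodi ships 70; Nampa ships 55.)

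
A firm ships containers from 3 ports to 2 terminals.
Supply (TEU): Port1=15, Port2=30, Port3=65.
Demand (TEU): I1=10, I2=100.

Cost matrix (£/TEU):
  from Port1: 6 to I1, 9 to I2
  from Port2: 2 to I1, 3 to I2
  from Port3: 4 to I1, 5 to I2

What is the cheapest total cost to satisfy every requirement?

A cheapest plan:
  Port1–I1: 10 × £6 = £60
  Port1–I2: 5 × £9 = £45
  Port2–I2: 30 × £3 = £90
  Port3–I2: 65 × £5 = £325
Total = 60 + 45 + 90 + 325 = £520.
(Supply check: Port1 ships 15; Port2 ships 30; Port3 ships 65.)

520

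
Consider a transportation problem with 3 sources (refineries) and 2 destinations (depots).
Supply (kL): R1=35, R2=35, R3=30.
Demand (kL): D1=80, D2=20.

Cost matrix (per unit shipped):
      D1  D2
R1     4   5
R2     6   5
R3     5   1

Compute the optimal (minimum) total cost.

420

One minimum-cost allocation:
  R1->D1: 35 kL
  R2->D1: 35 kL
  R3->D1: 10 kL
  R3->D2: 20 kL
Total cost = 420.
(Supply check: R1 ships 35; R2 ships 35; R3 ships 30.)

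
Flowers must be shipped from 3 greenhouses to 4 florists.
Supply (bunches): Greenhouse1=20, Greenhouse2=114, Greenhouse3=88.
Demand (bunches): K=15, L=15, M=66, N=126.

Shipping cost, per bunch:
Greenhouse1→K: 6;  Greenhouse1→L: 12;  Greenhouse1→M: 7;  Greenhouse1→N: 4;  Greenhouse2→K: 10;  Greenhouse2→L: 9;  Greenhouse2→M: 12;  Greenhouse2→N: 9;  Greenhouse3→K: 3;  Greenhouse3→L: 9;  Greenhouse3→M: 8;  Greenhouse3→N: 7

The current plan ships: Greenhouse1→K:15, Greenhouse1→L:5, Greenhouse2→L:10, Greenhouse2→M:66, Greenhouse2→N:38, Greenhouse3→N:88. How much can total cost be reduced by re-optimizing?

Current plan cost = 15·6 + 5·12 + 10·9 + 66·12 + 38·9 + 88·7 = 1990.
Optimal plan:
  Greenhouse1 to N: 20 bunches
  Greenhouse2 to L: 15 bunches
  Greenhouse2 to N: 99 bunches
  Greenhouse3 to K: 15 bunches
  Greenhouse3 to M: 66 bunches
  Greenhouse3 to N: 7 bunches
Optimal cost = 1728.
Saving = 1990 − 1728 = 262.

262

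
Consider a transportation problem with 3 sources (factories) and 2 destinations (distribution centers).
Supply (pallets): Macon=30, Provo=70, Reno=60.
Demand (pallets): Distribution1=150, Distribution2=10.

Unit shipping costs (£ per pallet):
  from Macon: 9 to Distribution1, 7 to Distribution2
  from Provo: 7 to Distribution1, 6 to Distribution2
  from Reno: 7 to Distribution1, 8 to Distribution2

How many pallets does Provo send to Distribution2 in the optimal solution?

0

Solving gives:
  Macon to Distribution1: 20 pallets
  Macon to Distribution2: 10 pallets
  Provo to Distribution1: 70 pallets
  Reno to Distribution1: 60 pallets
Total cost = £1160.
The route Provo→Distribution2 is not used.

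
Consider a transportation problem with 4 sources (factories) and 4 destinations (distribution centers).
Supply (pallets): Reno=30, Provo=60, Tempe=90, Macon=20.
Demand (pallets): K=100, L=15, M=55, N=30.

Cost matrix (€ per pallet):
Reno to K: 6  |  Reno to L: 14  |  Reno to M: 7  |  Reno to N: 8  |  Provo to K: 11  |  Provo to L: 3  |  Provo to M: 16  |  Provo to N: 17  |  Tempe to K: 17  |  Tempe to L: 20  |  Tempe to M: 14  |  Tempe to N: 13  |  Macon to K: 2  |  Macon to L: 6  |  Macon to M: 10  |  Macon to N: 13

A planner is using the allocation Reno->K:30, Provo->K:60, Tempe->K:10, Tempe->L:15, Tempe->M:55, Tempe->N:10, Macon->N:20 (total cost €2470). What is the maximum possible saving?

465

Current plan cost = 30·6 + 60·11 + 10·17 + 15·20 + 55·14 + 10·13 + 20·13 = €2470.
Optimal plan:
  Reno→K: 30 × €6 = €180
  Provo→K: 45 × €11 = €495
  Provo→L: 15 × €3 = €45
  Tempe→K: 5 × €17 = €85
  Tempe→M: 55 × €14 = €770
  Tempe→N: 30 × €13 = €390
  Macon→K: 20 × €2 = €40
Optimal cost = €2005.
Saving = 2470 − 2005 = €465.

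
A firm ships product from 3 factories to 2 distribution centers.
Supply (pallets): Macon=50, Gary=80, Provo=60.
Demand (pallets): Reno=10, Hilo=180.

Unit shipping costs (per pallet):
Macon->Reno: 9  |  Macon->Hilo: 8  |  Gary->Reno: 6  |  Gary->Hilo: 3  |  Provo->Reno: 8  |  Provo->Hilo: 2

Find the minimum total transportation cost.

770

One minimum-cost allocation:
  Macon–Reno: 10 × 9 = 90
  Macon–Hilo: 40 × 8 = 320
  Gary–Hilo: 80 × 3 = 240
  Provo–Hilo: 60 × 2 = 120
Total = 90 + 320 + 240 + 120 = 770.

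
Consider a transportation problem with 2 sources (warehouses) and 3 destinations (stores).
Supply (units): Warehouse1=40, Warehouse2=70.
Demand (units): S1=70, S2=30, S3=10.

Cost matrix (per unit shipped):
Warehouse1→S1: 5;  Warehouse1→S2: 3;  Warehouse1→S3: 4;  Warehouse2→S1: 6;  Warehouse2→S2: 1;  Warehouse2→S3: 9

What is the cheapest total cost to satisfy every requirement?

Optimal allocation:
  Warehouse1->S1: 30 × 5 = 150
  Warehouse1->S3: 10 × 4 = 40
  Warehouse2->S1: 40 × 6 = 240
  Warehouse2->S2: 30 × 1 = 30
Total = 150 + 40 + 240 + 30 = 460.

460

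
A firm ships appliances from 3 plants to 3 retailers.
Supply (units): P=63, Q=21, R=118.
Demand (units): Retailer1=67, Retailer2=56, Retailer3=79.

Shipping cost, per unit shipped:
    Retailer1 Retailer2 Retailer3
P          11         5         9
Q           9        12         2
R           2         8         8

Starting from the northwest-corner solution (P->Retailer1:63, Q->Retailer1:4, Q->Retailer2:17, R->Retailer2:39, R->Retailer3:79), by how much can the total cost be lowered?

950

Current plan cost = 63·11 + 4·9 + 17·12 + 39·8 + 79·8 = 1877.
Optimal plan:
  P→Retailer2: 56 × 5 = 280
  P→Retailer3: 7 × 9 = 63
  Q→Retailer3: 21 × 2 = 42
  R→Retailer1: 67 × 2 = 134
  R→Retailer3: 51 × 8 = 408
Optimal cost = 927.
Saving = 1877 − 927 = 950.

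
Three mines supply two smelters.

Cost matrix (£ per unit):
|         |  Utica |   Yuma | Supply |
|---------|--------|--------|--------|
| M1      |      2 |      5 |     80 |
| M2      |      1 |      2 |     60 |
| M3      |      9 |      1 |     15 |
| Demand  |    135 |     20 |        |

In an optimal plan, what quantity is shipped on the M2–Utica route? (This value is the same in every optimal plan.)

55

The minimum-cost plan:
  M1→Utica: 80 × £2 = £160
  M2→Utica: 55 × £1 = £55
  M2→Yuma: 5 × £2 = £10
  M3→Yuma: 15 × £1 = £15
Total cost = £240.
So M2→Utica carries 55 tons.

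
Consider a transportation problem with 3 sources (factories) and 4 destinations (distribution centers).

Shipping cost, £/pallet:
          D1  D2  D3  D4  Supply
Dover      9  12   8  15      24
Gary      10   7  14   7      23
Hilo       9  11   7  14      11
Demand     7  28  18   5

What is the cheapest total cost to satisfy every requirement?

477

An optimal shipping plan:
  Dover→D1: 7 pallets
  Dover→D2: 10 pallets
  Dover→D3: 7 pallets
  Gary→D2: 18 pallets
  Gary→D4: 5 pallets
  Hilo→D3: 11 pallets
Total cost = £477.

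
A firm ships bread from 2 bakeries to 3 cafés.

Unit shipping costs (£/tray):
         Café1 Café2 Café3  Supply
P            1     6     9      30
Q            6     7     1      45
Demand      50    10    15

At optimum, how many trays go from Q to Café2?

10

Optimal shipments:
  P→Café1: 30 × £1 = £30
  Q→Café1: 20 × £6 = £120
  Q→Café2: 10 × £7 = £70
  Q→Café3: 15 × £1 = £15
Total cost = £235.
So Q→Café2 carries 10 trays.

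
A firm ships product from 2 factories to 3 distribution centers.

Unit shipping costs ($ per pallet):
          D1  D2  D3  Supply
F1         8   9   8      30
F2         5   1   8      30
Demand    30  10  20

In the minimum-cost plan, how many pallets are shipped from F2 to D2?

10

The minimum-cost plan:
  F1–D1: 10 × $8 = $80
  F1–D3: 20 × $8 = $160
  F2–D1: 20 × $5 = $100
  F2–D2: 10 × $1 = $10
Total cost = $350.
So F2→D2 carries 10 pallets.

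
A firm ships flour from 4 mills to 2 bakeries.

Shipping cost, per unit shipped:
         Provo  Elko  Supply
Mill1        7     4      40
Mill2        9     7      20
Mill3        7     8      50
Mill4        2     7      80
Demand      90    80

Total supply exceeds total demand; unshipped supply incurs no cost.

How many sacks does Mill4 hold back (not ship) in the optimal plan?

0

An optimal plan:
  Mill1–Elko: 40 × 4 = 160
  Mill2–Elko: 20 × 7 = 140
  Mill3–Provo: 10 × 7 = 70
  Mill3–Elko: 20 × 8 = 160
  Mill4–Provo: 80 × 2 = 160
Total cost = 690.
Mill4 ships 80 of its 80, leaving 0.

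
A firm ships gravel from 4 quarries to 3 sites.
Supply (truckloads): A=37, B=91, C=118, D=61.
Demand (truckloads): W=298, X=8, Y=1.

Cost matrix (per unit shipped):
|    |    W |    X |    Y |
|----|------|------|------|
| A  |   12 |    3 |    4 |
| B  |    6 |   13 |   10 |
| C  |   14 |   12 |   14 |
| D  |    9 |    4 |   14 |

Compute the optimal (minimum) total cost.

3111

An optimal shipping plan:
  A->W: 28 truckloads
  A->X: 8 truckloads
  A->Y: 1 truckloads
  B->W: 91 truckloads
  C->W: 118 truckloads
  D->W: 61 truckloads
Total cost = 3111.
(Supply check: A ships 37; B ships 91; C ships 118; D ships 61.)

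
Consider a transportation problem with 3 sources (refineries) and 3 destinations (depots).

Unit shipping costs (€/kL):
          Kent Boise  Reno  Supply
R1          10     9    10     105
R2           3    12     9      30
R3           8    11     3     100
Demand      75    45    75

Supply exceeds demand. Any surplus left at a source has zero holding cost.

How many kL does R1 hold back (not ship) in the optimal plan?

An optimal plan:
  R1–Kent: 20 × €10 = €200
  R1–Boise: 45 × €9 = €405
  R2–Kent: 30 × €3 = €90
  R3–Kent: 25 × €8 = €200
  R3–Reno: 75 × €3 = €225
Total cost = €1120.
R1 ships 65 of its 105, leaving 40.

40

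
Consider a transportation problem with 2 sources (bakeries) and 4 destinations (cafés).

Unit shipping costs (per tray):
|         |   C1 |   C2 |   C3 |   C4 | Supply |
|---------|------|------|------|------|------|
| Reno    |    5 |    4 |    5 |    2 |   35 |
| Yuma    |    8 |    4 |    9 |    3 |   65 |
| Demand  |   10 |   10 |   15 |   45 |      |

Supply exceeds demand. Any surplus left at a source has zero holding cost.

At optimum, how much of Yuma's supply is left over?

20

An optimal plan:
  Reno to C1: 10 × 5 = 50
  Reno to C3: 15 × 5 = 75
  Reno to C4: 10 × 2 = 20
  Yuma to C2: 10 × 4 = 40
  Yuma to C4: 35 × 3 = 105
Total cost = 290.
Yuma ships 45 of its 65, leaving 20.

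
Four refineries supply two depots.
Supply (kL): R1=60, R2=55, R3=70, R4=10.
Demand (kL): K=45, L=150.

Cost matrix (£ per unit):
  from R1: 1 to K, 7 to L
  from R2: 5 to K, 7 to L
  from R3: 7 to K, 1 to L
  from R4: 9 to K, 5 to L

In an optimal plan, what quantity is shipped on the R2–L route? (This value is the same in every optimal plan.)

55

The minimum-cost plan:
  R1→K: 45 × £1 = £45
  R1→L: 15 × £7 = £105
  R2→L: 55 × £7 = £385
  R3→L: 70 × £1 = £70
  R4→L: 10 × £5 = £50
Total cost = £655.
So R2→L carries 55 kL.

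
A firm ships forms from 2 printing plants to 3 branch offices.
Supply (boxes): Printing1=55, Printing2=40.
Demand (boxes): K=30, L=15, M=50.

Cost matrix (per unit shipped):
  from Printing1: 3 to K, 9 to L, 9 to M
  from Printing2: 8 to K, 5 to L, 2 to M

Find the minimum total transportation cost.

395

Optimal allocation:
  Printing1 to K: 30 × 3 = 90
  Printing1 to L: 15 × 9 = 135
  Printing1 to M: 10 × 9 = 90
  Printing2 to M: 40 × 2 = 80
Total = 90 + 135 + 90 + 80 = 395.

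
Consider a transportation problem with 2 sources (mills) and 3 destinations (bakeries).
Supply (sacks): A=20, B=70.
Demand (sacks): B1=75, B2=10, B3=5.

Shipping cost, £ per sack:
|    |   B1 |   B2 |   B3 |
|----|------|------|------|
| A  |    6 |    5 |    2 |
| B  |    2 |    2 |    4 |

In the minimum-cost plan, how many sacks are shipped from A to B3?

5

Solving gives:
  A->B1: 5 × £6 = £30
  A->B2: 10 × £5 = £50
  A->B3: 5 × £2 = £10
  B->B1: 70 × £2 = £140
Total cost = £230.
So A→B3 carries 5 sacks.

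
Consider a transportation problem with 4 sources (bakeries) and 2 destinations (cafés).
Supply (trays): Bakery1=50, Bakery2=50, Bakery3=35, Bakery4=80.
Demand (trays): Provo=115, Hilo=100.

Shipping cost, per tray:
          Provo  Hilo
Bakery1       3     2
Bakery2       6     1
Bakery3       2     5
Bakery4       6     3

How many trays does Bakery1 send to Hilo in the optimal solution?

0

The minimum-cost plan:
  Bakery1→Provo: 50 trays
  Bakery2→Hilo: 50 trays
  Bakery3→Provo: 35 trays
  Bakery4→Provo: 30 trays
  Bakery4→Hilo: 50 trays
Total cost = 600.
The route Bakery1→Hilo is not used.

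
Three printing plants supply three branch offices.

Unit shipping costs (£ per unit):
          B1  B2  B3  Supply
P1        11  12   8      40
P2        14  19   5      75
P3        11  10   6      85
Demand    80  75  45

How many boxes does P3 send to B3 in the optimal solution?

Solving gives:
  P1->B1: 40 × £11 = £440
  P2->B1: 30 × £14 = £420
  P2->B3: 45 × £5 = £225
  P3->B1: 10 × £11 = £110
  P3->B2: 75 × £10 = £750
Total cost = £1945.
The route P3→B3 is not used.

0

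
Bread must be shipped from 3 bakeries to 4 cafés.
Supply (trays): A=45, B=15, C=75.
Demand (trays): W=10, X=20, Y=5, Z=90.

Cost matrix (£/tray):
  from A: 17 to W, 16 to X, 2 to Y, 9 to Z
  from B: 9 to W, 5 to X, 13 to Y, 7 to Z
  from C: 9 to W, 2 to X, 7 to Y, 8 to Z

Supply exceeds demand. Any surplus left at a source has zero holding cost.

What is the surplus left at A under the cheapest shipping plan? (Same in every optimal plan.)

10

An optimal plan:
  A–Y: 5 × £2 = £10
  A–Z: 30 × £9 = £270
  B–Z: 15 × £7 = £105
  C–W: 10 × £9 = £90
  C–X: 20 × £2 = £40
  C–Z: 45 × £8 = £360
Total cost = £875.
A ships 35 of its 45, leaving 10.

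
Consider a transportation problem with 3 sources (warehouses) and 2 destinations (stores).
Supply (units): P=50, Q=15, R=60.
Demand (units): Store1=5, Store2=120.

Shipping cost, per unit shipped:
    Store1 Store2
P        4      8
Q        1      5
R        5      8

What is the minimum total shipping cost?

An optimal shipping plan:
  P->Store1: 5 × 4 = 20
  P->Store2: 45 × 8 = 360
  Q->Store2: 15 × 5 = 75
  R->Store2: 60 × 8 = 480
Total = 20 + 360 + 75 + 480 = 935.

935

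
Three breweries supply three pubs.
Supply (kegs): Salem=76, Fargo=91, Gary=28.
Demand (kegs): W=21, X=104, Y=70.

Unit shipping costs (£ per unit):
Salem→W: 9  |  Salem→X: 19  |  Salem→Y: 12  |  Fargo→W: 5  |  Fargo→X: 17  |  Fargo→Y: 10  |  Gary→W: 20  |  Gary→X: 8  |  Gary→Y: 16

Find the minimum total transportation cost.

2473

A cheapest plan:
  Salem to X: 76 × £19 = £1444
  Fargo to W: 21 × £5 = £105
  Fargo to Y: 70 × £10 = £700
  Gary to X: 28 × £8 = £224
Total = 1444 + 105 + 700 + 224 = £2473.
(Supply check: Salem ships 76; Fargo ships 91; Gary ships 28.)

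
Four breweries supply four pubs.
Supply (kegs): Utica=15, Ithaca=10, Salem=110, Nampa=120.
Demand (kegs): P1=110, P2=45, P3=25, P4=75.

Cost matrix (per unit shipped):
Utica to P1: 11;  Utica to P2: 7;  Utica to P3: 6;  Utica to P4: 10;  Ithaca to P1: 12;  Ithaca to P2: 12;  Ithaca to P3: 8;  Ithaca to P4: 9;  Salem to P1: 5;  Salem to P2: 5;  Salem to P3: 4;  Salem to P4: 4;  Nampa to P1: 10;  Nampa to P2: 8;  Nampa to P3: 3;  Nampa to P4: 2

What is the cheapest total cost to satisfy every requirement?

A cheapest plan:
  Utica->P2: 15 × 7 = 105
  Ithaca->P1: 10 × 12 = 120
  Salem->P1: 100 × 5 = 500
  Salem->P2: 10 × 5 = 50
  Nampa->P2: 20 × 8 = 160
  Nampa->P3: 25 × 3 = 75
  Nampa->P4: 75 × 2 = 150
Total = 105 + 120 + 500 + 50 + 160 + 75 + 150 = 1160.

1160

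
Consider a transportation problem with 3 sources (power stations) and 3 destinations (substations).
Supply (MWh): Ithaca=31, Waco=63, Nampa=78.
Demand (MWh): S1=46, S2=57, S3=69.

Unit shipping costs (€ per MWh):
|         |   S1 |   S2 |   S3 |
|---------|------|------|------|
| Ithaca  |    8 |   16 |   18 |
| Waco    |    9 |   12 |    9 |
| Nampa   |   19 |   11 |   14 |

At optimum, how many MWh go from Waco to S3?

The minimum-cost plan:
  Ithaca to S1: 31 × €8 = €248
  Waco to S1: 15 × €9 = €135
  Waco to S3: 48 × €9 = €432
  Nampa to S2: 57 × €11 = €627
  Nampa to S3: 21 × €14 = €294
Total cost = €1736.
So Waco→S3 carries 48 MWh.

48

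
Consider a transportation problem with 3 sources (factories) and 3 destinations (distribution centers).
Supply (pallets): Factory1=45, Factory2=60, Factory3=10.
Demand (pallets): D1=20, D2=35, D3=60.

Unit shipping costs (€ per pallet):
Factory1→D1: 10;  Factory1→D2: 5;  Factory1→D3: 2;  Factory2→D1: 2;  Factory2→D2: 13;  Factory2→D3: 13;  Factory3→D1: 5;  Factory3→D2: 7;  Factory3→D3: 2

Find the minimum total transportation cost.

670

Optimal allocation:
  Factory1–D3: 45 pallets
  Factory2–D1: 20 pallets
  Factory2–D2: 35 pallets
  Factory2–D3: 5 pallets
  Factory3–D3: 10 pallets
Total cost = €670.
(Supply check: Factory1 ships 45; Factory2 ships 60; Factory3 ships 10.)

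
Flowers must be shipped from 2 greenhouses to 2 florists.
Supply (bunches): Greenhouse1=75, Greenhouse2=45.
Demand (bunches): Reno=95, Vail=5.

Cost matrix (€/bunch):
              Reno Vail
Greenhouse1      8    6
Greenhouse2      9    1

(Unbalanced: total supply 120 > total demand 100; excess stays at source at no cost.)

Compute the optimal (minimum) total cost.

785

An optimal shipping plan:
  Greenhouse1→Reno: 75 bunches
  Greenhouse2→Reno: 20 bunches
  Greenhouse2→Vail: 5 bunches
Total cost = €785.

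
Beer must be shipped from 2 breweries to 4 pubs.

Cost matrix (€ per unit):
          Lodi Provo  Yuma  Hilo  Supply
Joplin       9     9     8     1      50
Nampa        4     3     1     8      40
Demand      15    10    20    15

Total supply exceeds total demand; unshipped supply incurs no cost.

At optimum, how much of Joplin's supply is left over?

Minimum-cost shipments:
  Joplin→Lodi: 5 × €9 = €45
  Joplin→Hilo: 15 × €1 = €15
  Nampa→Lodi: 10 × €4 = €40
  Nampa→Provo: 10 × €3 = €30
  Nampa→Yuma: 20 × €1 = €20
Total cost = €150.
Joplin ships 20 of its 50, leaving 30.

30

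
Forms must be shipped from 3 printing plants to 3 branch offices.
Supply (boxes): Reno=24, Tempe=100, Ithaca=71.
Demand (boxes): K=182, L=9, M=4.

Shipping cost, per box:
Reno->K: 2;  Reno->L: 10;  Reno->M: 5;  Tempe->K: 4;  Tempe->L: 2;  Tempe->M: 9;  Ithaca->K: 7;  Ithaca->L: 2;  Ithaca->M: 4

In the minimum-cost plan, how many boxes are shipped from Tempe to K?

100

Solving gives:
  Reno–K: 24 × 2 = 48
  Tempe–K: 100 × 4 = 400
  Ithaca–K: 58 × 7 = 406
  Ithaca–L: 9 × 2 = 18
  Ithaca–M: 4 × 4 = 16
Total cost = 888.
So Tempe→K carries 100 boxes.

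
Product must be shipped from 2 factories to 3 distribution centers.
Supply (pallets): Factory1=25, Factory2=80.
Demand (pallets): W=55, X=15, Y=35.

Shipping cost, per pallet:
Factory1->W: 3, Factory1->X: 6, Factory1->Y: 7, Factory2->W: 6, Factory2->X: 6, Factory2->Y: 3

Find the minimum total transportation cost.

A cheapest plan:
  Factory1->W: 25 × 3 = 75
  Factory2->W: 30 × 6 = 180
  Factory2->X: 15 × 6 = 90
  Factory2->Y: 35 × 3 = 105
Total = 75 + 180 + 90 + 105 = 450.
(Supply check: Factory1 ships 25; Factory2 ships 80.)

450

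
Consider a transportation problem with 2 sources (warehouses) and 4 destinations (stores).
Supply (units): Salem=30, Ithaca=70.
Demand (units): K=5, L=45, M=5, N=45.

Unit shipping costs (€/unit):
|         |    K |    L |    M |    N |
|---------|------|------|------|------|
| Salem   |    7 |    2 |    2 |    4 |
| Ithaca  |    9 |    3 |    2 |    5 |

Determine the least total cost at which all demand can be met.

An optimal shipping plan:
  Salem–K: 5 × €7 = €35
  Salem–L: 25 × €2 = €50
  Ithaca–L: 20 × €3 = €60
  Ithaca–M: 5 × €2 = €10
  Ithaca–N: 45 × €5 = €225
Total = 35 + 50 + 60 + 10 + 225 = €380.
(Supply check: Salem ships 30; Ithaca ships 70.)

380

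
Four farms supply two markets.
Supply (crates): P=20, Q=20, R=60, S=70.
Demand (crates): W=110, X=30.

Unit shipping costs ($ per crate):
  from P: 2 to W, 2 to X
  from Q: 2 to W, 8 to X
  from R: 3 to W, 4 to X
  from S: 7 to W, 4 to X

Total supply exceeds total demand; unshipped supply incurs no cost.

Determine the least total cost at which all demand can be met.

450

One minimum-cost allocation:
  P→W: 20 × $2 = $40
  Q→W: 20 × $2 = $40
  R→W: 60 × $3 = $180
  S→W: 10 × $7 = $70
  S→X: 30 × $4 = $120
Total = 40 + 40 + 180 + 70 + 120 = $450.
(Supply check: P ships 20; Q ships 20; R ships 60; S ships 40.)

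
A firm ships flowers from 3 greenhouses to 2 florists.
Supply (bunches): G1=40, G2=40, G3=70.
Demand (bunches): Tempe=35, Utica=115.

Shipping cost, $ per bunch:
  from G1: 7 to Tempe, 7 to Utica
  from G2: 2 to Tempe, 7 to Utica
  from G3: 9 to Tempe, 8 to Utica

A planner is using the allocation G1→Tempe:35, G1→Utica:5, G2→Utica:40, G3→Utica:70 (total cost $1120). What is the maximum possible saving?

Current plan cost = 35·7 + 5·7 + 40·7 + 70·8 = $1120.
Optimal plan:
  G1 to Utica: 40 × $7 = $280
  G2 to Tempe: 35 × $2 = $70
  G2 to Utica: 5 × $7 = $35
  G3 to Utica: 70 × $8 = $560
Optimal cost = $945.
Saving = 1120 − 945 = $175.

175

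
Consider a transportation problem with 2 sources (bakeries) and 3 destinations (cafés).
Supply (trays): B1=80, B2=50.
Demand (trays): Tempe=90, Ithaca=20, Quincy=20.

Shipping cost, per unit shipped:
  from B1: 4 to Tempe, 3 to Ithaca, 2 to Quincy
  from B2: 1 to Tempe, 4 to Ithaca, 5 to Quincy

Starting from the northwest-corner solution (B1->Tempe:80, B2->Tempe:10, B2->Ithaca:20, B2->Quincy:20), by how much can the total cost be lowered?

200

Current plan cost = 80·4 + 10·1 + 20·4 + 20·5 = 510.
Optimal plan:
  B1–Tempe: 40 trays
  B1–Ithaca: 20 trays
  B1–Quincy: 20 trays
  B2–Tempe: 50 trays
Optimal cost = 310.
Saving = 510 − 310 = 200.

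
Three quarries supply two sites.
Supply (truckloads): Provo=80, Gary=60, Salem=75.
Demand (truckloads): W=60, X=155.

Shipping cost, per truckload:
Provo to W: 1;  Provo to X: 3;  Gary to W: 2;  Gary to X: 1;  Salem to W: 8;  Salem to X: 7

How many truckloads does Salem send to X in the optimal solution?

75

Solving gives:
  Provo→W: 60 × 1 = 60
  Provo→X: 20 × 3 = 60
  Gary→X: 60 × 1 = 60
  Salem→X: 75 × 7 = 525
Total cost = 705.
So Salem→X carries 75 truckloads.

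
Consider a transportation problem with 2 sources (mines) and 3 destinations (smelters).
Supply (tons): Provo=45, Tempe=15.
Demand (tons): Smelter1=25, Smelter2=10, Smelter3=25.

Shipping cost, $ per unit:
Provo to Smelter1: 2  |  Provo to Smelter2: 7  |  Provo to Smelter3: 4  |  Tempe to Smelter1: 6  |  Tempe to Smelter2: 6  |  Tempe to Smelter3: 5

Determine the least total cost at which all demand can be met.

215

Optimal allocation:
  Provo→Smelter1: 25 tons
  Provo→Smelter3: 20 tons
  Tempe→Smelter2: 10 tons
  Tempe→Smelter3: 5 tons
Total cost = $215.
(Supply check: Provo ships 45; Tempe ships 15.)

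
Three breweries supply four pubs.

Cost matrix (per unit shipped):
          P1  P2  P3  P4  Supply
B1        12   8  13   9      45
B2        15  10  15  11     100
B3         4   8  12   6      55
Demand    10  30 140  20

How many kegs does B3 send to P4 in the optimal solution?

Optimal shipments:
  B1–P2: 30 × 8 = 240
  B1–P3: 15 × 13 = 195
  B2–P3: 100 × 15 = 1500
  B3–P1: 10 × 4 = 40
  B3–P3: 25 × 12 = 300
  B3–P4: 20 × 6 = 120
Total cost = 2395.
So B3→P4 carries 20 kegs.

20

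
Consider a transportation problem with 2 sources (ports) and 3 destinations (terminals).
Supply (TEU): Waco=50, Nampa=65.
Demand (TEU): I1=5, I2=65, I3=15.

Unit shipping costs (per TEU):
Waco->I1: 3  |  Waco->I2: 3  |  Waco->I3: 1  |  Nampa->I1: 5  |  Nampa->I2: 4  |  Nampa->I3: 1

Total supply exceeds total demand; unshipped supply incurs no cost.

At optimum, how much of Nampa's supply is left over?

30

An optimal plan:
  Waco–I1: 5 × 3 = 15
  Waco–I2: 45 × 3 = 135
  Nampa–I2: 20 × 4 = 80
  Nampa–I3: 15 × 1 = 15
Total cost = 245.
Nampa ships 35 of its 65, leaving 30.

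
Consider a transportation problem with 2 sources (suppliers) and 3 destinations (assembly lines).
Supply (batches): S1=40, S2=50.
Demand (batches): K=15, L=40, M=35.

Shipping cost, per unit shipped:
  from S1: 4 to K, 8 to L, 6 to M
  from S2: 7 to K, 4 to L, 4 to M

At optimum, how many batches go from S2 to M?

10

Solving gives:
  S1–K: 15 × 4 = 60
  S1–M: 25 × 6 = 150
  S2–L: 40 × 4 = 160
  S2–M: 10 × 4 = 40
Total cost = 410.
So S2→M carries 10 batches.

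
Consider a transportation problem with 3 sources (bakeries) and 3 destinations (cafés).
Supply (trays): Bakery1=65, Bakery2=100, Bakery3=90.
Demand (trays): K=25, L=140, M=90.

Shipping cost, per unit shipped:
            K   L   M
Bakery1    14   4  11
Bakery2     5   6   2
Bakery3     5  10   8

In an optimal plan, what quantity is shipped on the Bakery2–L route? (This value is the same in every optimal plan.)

The minimum-cost plan:
  Bakery1->L: 65 × 4 = 260
  Bakery2->L: 10 × 6 = 60
  Bakery2->M: 90 × 2 = 180
  Bakery3->K: 25 × 5 = 125
  Bakery3->L: 65 × 10 = 650
Total cost = 1275.
So Bakery2→L carries 10 trays.

10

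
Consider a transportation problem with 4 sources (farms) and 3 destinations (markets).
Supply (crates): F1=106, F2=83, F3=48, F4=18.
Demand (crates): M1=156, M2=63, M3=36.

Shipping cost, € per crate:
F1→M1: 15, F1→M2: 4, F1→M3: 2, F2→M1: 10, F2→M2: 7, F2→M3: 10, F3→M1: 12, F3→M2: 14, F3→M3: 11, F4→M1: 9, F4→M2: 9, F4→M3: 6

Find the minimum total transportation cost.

Optimal allocation:
  F1->M1: 7 × €15 = €105
  F1->M2: 63 × €4 = €252
  F1->M3: 36 × €2 = €72
  F2->M1: 83 × €10 = €830
  F3->M1: 48 × €12 = €576
  F4->M1: 18 × €9 = €162
Total = 105 + 252 + 72 + 830 + 576 + 162 = €1997.

1997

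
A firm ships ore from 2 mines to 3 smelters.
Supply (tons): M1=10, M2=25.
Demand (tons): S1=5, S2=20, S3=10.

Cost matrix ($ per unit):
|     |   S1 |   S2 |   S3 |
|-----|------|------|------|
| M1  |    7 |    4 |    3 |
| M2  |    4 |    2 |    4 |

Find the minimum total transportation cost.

A cheapest plan:
  M1–S3: 10 × $3 = $30
  M2–S1: 5 × $4 = $20
  M2–S2: 20 × $2 = $40
Total = 30 + 20 + 40 = $90.
(Supply check: M1 ships 10; M2 ships 25.)

90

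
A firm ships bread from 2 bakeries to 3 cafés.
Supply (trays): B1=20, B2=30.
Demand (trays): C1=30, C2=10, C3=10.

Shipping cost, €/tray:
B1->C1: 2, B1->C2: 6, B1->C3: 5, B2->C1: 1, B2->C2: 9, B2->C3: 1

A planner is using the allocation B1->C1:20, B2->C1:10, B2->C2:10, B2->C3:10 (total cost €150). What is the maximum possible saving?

Current plan cost = 20·2 + 10·1 + 10·9 + 10·1 = €150.
Optimal plan:
  B1 to C1: 10 trays
  B1 to C2: 10 trays
  B2 to C1: 20 trays
  B2 to C3: 10 trays
Optimal cost = €110.
Saving = 150 − 110 = €40.

40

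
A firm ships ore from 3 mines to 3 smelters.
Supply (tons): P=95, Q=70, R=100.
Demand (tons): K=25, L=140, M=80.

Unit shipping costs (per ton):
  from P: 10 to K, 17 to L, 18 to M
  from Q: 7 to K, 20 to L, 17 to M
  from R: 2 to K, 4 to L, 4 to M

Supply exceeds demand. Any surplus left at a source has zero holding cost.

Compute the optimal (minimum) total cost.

2615

An optimal shipping plan:
  P→L: 95 tons
  Q→K: 25 tons
  Q→M: 25 tons
  R→L: 45 tons
  R→M: 55 tons
Total cost = 2615.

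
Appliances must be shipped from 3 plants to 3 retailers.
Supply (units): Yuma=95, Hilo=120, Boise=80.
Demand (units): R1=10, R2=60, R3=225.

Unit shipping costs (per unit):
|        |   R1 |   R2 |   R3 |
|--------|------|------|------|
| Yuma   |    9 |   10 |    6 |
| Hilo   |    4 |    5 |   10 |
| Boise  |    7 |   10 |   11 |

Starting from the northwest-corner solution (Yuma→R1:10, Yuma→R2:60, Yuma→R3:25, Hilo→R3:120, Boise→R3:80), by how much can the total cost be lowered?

630

Current plan cost = 10·9 + 60·10 + 25·6 + 120·10 + 80·11 = 2920.
Optimal plan:
  Yuma–R3: 95 × 6 = 570
  Hilo–R1: 10 × 4 = 40
  Hilo–R2: 60 × 5 = 300
  Hilo–R3: 50 × 10 = 500
  Boise–R3: 80 × 11 = 880
Optimal cost = 2290.
Saving = 2920 − 2290 = 630.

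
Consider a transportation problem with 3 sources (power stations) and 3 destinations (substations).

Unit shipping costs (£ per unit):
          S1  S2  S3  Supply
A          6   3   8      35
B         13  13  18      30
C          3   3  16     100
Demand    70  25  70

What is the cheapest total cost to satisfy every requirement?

1185

Optimal allocation:
  A to S3: 35 × £8 = £280
  B to S3: 30 × £18 = £540
  C to S1: 70 × £3 = £210
  C to S2: 25 × £3 = £75
  C to S3: 5 × £16 = £80
Total = 280 + 540 + 210 + 75 + 80 = £1185.
(Supply check: A ships 35; B ships 30; C ships 100.)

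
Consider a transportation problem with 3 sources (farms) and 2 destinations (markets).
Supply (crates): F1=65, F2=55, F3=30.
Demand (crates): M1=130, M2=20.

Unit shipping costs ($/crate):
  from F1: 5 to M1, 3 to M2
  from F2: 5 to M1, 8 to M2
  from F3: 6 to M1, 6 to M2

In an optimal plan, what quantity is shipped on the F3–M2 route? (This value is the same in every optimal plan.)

Optimal shipments:
  F1→M1: 45 × $5 = $225
  F1→M2: 20 × $3 = $60
  F2→M1: 55 × $5 = $275
  F3→M1: 30 × $6 = $180
Total cost = $740.
The route F3→M2 is not used.

0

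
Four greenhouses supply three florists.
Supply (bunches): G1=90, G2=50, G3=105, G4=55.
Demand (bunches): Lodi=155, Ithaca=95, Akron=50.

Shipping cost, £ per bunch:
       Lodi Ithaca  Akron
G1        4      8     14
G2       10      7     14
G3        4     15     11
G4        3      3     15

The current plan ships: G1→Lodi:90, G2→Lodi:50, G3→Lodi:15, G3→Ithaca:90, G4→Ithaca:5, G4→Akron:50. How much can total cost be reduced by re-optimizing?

Current plan cost = 90·4 + 50·10 + 15·4 + 90·15 + 5·3 + 50·15 = £3035.
Optimal plan:
  G1–Lodi: 90 × £4 = £360
  G2–Ithaca: 40 × £7 = £280
  G2–Akron: 10 × £14 = £140
  G3–Lodi: 65 × £4 = £260
  G3–Akron: 40 × £11 = £440
  G4–Ithaca: 55 × £3 = £165
Optimal cost = £1645.
Saving = 3035 − 1645 = £1390.

1390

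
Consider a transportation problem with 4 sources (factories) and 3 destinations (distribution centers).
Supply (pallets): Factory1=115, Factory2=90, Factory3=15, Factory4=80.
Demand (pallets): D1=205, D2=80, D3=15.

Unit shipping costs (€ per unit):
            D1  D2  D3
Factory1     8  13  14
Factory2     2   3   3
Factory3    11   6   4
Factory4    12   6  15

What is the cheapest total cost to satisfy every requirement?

Optimal allocation:
  Factory1→D1: 115 pallets
  Factory2→D1: 90 pallets
  Factory3→D3: 15 pallets
  Factory4→D2: 80 pallets
Total cost = €1640.

1640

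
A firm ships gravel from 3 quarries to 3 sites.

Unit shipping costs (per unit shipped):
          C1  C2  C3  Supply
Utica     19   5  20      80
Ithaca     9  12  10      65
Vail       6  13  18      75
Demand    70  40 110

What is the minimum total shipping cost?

2160

An optimal shipping plan:
  Utica→C2: 40 × 5 = 200
  Utica→C3: 40 × 20 = 800
  Ithaca→C3: 65 × 10 = 650
  Vail→C1: 70 × 6 = 420
  Vail→C3: 5 × 18 = 90
Total = 200 + 800 + 650 + 420 + 90 = 2160.
(Supply check: Utica ships 80; Ithaca ships 65; Vail ships 75.)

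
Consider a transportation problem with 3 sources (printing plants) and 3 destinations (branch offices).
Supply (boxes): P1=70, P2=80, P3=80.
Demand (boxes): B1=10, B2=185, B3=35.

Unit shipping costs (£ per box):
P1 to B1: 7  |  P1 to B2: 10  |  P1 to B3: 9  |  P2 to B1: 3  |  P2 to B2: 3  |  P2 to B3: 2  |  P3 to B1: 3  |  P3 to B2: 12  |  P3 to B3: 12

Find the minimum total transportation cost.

An optimal shipping plan:
  P1–B2: 70 boxes
  P2–B2: 45 boxes
  P2–B3: 35 boxes
  P3–B1: 10 boxes
  P3–B2: 70 boxes
Total cost = £1775.
(Supply check: P1 ships 70; P2 ships 80; P3 ships 80.)

1775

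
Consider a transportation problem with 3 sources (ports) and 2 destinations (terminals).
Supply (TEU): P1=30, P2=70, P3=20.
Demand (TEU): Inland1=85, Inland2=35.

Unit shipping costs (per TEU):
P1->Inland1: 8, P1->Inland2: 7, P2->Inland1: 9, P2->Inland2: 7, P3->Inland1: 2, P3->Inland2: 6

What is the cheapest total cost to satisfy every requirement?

An optimal shipping plan:
  P1 to Inland1: 30 × 8 = 240
  P2 to Inland1: 35 × 9 = 315
  P2 to Inland2: 35 × 7 = 245
  P3 to Inland1: 20 × 2 = 40
Total = 240 + 315 + 245 + 40 = 840.
(Supply check: P1 ships 30; P2 ships 70; P3 ships 20.)

840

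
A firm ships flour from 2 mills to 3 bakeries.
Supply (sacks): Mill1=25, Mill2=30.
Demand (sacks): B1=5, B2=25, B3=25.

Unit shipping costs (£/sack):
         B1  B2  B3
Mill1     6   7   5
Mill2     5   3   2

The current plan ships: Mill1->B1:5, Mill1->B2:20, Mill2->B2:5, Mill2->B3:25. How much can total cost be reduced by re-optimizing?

20

Current plan cost = 5·6 + 20·7 + 5·3 + 25·2 = £235.
Optimal plan:
  Mill1–B1: 5 × £6 = £30
  Mill1–B3: 20 × £5 = £100
  Mill2–B2: 25 × £3 = £75
  Mill2–B3: 5 × £2 = £10
Optimal cost = £215.
Saving = 235 − 215 = £20.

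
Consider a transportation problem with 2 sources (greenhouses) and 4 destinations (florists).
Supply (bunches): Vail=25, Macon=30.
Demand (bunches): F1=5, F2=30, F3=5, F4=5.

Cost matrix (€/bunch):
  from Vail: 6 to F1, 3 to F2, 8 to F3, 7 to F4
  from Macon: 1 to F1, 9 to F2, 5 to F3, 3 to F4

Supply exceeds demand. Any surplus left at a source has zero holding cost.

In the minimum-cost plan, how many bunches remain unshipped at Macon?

10

Minimum-cost shipments:
  Vail–F2: 25 × €3 = €75
  Macon–F1: 5 × €1 = €5
  Macon–F2: 5 × €9 = €45
  Macon–F3: 5 × €5 = €25
  Macon–F4: 5 × €3 = €15
Total cost = €165.
Macon ships 20 of its 30, leaving 10.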